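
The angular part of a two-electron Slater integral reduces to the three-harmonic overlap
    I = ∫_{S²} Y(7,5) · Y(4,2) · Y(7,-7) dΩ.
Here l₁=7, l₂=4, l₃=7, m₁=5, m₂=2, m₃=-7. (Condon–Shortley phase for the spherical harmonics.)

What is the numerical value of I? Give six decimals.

-0.164155

Checks pass: Σm=0; 18 even; l₃=7∈[3,11].
(2·7+1)(2·4+1)(2·7+1) = 2025
Δ: 4! 10! 4! / 19! → 1/58198140
sum: t=0:+1/17418240 t=1:−1/622080 t=2:+1/230400 t=3:−1/622080 t=4:+1/17418240 = 1/806400
3j²(7 4 7; 0 0 0) = Δ·Π!·Σ² = 2268/230945  (sign -1)
sum: t=2:+1/348364800 = 1/348364800
3j²(7 4 7; 5 2 -7) = Δ·Π!·Σ² = 11/646  (sign +1)
combine: 4πI² = 2025·2268/230945·11/646 = 459270/1356277
take √, sign -1: I = -0.16415530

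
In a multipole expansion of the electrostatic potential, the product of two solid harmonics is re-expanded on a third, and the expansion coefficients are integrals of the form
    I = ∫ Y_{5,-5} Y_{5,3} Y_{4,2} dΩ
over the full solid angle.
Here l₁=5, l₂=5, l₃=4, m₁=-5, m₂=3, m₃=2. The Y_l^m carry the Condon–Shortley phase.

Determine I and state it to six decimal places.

m-sum 0 ✓  L=14 even ✓  0≤4≤10 ✓
Π(2lᵢ+1) = 11×11×9 = 1089
triangle coeff Δ(5,5,4) = 1/3153150
Σ_t [1,5]: t=1:−1/69120 t=2:+1/1728 t=3:−1/576 t=4:+1/1728 t=5:−1/69120 = -7/11520
(3j)²=2/143 [(5 5 4; 0 0 0)], sign=-1
Σ_t [6,6]: t=6:+1/69120 = 1/69120
(3j)²=4/143 [(5 5 4; -5 3 2)], sign=+1
⇒ 4πI² = 72/169
I = (-1)√(72/169/(4π)) = -0.18412721

-0.184127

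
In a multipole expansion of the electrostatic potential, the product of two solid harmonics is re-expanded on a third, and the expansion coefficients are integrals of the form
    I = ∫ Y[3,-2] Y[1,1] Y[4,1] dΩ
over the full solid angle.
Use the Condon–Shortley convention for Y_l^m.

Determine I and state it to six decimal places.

Rules hold: Σm=0, L=8 even, 2≤4≤4.
N = 7·3·9 = 189
Δ = 0!·6!·2!/9! = 1/252
Racah Σ t=0..0: t=0:+1/36 = 1/36
⇒ 3j(3 1 4; 0 0 0)² = 4/63, sgn +1
Racah Σ t=0..0: t=0:+1/240 = 1/240
⇒ 3j(3 1 4; -2 1 1)² = 1/84, sgn -1
4πI² = N·(3j₀)²·(3jₘ)² = 1/7
I = -1·√(0.142857/4π) = -0.10662181

-0.106622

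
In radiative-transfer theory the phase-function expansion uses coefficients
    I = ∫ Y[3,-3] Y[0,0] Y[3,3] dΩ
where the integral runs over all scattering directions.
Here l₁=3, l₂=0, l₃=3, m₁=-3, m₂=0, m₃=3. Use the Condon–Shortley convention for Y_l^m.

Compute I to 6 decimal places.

-0.282095

m-sum 0 ✓  L=6 even ✓  3≤3≤3 ✓
Π(2lᵢ+1) = 7×1×7 = 49
triangle coeff Δ(3,0,3) = 1/7
Σ_t [0,0]: t=0:+1/36 = 1/36
(3j)²=1/7 [(3 0 3; 0 0 0)], sign=-1
Σ_t [0,0]: t=0:+1/720 = 1/720
(3j)²=1/7 [(3 0 3; -3 0 3)], sign=+1
⇒ 4πI² = 1/1
I = (-1)√(1/1/(4π)) = -0.28209479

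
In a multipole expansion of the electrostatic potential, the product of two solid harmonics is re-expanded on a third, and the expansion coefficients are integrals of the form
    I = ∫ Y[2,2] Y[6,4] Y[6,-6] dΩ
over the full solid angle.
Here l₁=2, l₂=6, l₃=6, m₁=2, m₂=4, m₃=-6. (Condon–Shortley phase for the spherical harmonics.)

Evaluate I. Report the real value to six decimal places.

-0.076075

Rules hold: Σm=0, L=14 even, 4≤6≤8.
N = 5·13·13 = 845
Δ = 2!·2!·10!/15! = 1/90090
Racah Σ t=0..2: t=0:+1/69120 t=1:−1/14400 t=2:+1/69120 = -7/172800
⇒ 3j(2 6 6; 0 0 0)² = 14/715, sgn -1
Racah Σ t=0..0: t=0:+1/14515200 = 1/14515200
⇒ 3j(2 6 6; 2 4 -6)² = 2/455, sgn +1
4πI² = N·(3j₀)²·(3jₘ)² = 4/55
I = -1·√(0.0727273/4π) = -0.07607531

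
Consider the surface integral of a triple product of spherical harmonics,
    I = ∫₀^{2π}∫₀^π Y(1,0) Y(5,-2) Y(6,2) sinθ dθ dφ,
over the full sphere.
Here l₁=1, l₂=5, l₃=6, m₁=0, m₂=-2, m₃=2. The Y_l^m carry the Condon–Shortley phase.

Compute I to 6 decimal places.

m-sum 0 ✓  L=12 even ✓  4≤6≤6 ✓
Π(2lᵢ+1) = 3×11×13 = 429
triangle coeff Δ(1,5,6) = 1/858
Σ_t [0,0]: t=0:+1/14400 = 1/14400
(3j)²=6/143 [(1 5 6; 0 0 0)], sign=+1
Σ_t [0,0]: t=0:+1/30240 = 1/30240
(3j)²=16/429 [(1 5 6; 0 -2 2)], sign=+1
⇒ 4πI² = 96/143
I = (+1)√(96/143/(4π)) = 0.23113338

0.231133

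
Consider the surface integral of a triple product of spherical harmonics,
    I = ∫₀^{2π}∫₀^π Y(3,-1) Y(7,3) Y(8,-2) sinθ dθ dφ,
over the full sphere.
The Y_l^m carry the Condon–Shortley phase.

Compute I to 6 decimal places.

-0.104118

m-sum 0 ✓  L=18 even ✓  4≤8≤10 ✓
Π(2lᵢ+1) = 7×15×17 = 1785
triangle coeff Δ(3,7,8) = 1/5290740
Σ_t [0,2]: t=0:+1/7257600 t=1:−1/2073600 t=2:+1/7257600 = -1/4838400
(3j)²=252/20995 [(3 7 8; 0 0 0)], sign=-1
Σ_t [0,2]: t=0:+1/348364800 t=1:−1/13063680 t=2:+1/7741440 = 29/522547200
(3j)²=1682/264537 [(3 7 8; -1 3 -2)], sign=+1
⇒ 4πI² = 141288/1037153
I = (-1)√(141288/1037153/(4π)) = -0.10411811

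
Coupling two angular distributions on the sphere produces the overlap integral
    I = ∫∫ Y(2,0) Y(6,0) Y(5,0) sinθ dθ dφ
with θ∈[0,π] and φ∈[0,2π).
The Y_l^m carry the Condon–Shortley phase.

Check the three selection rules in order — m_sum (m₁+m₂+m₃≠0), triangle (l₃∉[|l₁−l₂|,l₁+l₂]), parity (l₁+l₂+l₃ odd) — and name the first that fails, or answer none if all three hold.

parity

azimuthal sum: 0 + 0 + 0 = 0  ✓
4 ≤ 5 ≤ 8 (triangle on l)  ✓
L = 2 + 6 + 5 = 13 (odd)  ✗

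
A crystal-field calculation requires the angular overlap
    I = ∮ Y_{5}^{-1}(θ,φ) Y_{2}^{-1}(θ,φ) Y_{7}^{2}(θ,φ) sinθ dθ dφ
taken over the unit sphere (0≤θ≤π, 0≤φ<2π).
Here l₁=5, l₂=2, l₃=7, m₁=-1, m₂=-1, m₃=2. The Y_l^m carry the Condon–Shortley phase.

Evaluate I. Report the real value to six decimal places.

0.232242

m-sum 0 ✓  L=14 even ✓  3≤7≤7 ✓
Π(2lᵢ+1) = 11×5×15 = 825
triangle coeff Δ(5,2,7) = 1/15015
Σ_t [0,0]: t=0:+1/57600 = 1/57600
(3j)²=21/715 [(5 2 7; 0 0 0)], sign=-1
Σ_t [0,0]: t=0:+1/103680 = 1/103680
(3j)²=4/143 [(5 2 7; -1 -1 2)], sign=-1
⇒ 4πI² = 1260/1859
I = (+1)√(1260/1859/(4π)) = 0.23224194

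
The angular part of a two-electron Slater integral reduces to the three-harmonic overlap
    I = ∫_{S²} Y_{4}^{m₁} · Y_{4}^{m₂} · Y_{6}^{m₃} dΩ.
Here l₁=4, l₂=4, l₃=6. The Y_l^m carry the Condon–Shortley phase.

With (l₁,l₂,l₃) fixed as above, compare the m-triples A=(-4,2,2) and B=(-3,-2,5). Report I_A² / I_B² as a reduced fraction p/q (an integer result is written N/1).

Same 4,4,6: normalisation and zero-m 3j drop out of the ratio.
A: Δ: 2! 6! 6! / 15! → 1/1261260; sum: t=2:+1/69120 = 1/69120; 3j²(4 4 6; -4 2 2) = Δ·Π!·Σ² = 4/429  (sign +1)
B: Δ: 2! 6! 6! / 15! → 1/1261260; sum: t=1:−1/86400 t=2:+1/172800 = -1/172800; 3j²(4 4 6; -3 -2 5) = Δ·Π!·Σ² = 1/130  (sign +1)
I_A²/I_B² = (4/429)/(1/130) = 40/33

40/33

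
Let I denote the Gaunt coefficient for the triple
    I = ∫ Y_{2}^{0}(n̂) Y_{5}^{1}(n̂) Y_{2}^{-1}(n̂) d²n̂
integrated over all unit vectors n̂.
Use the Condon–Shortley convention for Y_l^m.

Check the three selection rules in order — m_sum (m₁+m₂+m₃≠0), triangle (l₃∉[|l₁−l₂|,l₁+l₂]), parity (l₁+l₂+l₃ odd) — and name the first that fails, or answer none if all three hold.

Σmᵢ = 0  ✓
l₃∈[|l₁−l₂|,l₁+l₂]=[3,7], have l₃=2  ✗
Σlᵢ = 9 ⇒ odd

triangle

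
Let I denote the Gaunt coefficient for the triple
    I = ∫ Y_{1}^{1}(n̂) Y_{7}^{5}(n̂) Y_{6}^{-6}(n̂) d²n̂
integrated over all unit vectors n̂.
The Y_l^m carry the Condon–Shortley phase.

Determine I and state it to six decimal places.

m-sum 0 ✓  L=14 even ✓  6≤6≤8 ✓
Π(2lᵢ+1) = 3×15×13 = 585
triangle coeff Δ(1,7,6) = 1/1365
Σ_t [1,1]: t=1:−1/518400 = -1/518400
(3j)²=7/195 [(1 7 6; 0 0 0)], sign=-1
Σ_t [0,0]: t=0:+1/958003200 = 1/958003200
(3j)²=1/1365 [(1 7 6; 1 5 -6)], sign=+1
⇒ 4πI² = 1/65
I = (-1)√(1/65/(4π)) = -0.03498955

-0.034990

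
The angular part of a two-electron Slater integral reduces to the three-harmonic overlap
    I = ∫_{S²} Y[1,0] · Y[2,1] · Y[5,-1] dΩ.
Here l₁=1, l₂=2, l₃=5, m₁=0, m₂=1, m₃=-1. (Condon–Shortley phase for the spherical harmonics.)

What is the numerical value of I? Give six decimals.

0.000000

triangle: need 1≤l₃≤3, have 5; I=0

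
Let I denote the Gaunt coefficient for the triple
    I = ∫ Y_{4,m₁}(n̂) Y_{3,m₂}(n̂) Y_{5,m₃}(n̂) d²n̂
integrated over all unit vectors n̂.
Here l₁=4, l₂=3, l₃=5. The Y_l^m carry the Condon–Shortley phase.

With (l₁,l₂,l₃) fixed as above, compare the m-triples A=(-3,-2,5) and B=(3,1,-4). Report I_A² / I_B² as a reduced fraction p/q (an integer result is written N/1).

Same 4,3,5: normalisation and zero-m 3j drop out of the ratio.
A: Δ: 2! 6! 4! / 13! → 1/180180; sum: t=1:−1/17280 = -1/17280; 3j²(4 3 5; -3 -2 5) = Δ·Π!·Σ² = 35/858  (sign -1)
B: Δ: 2! 6! 4! / 13! → 1/180180; sum: t=0:+1/5760 t=1:−1/4320 = -1/17280; 3j²(4 3 5; 3 1 -4) = Δ·Π!·Σ² = 7/4290  (sign +1)
I_A²/I_B² = (35/858)/(7/4290) = 25/1

25/1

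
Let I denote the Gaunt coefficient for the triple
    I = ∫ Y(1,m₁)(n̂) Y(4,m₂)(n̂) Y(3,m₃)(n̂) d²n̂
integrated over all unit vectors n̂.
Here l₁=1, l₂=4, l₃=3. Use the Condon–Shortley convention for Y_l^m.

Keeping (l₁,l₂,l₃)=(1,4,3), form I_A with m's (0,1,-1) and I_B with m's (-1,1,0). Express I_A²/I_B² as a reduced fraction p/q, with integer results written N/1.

l's match ⇒ only the (l;m) 3-j factors differ between A and B.
A: triangle coeff Δ(1,4,3) = 1/252; Σ_t [1,1]: t=1:−1/48 = -1/48; (3j)²=5/84 [(1 4 3; 0 1 -1)], sign=-1
B: triangle coeff Δ(1,4,3) = 1/252; Σ_t [2,2]: t=2:+1/72 = 1/72; (3j)²=5/126 [(1 4 3; -1 1 0)], sign=-1
I_A²/I_B² = (5/84)/(5/126) = 3/2

3/2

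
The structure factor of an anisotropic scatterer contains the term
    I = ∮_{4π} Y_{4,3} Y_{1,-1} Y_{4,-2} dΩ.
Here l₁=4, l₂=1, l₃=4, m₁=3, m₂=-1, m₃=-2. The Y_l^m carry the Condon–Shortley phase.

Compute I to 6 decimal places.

Σlᵢ=9 odd — θ-integrand is odd under cosθ→−cosθ; I=0

0.000000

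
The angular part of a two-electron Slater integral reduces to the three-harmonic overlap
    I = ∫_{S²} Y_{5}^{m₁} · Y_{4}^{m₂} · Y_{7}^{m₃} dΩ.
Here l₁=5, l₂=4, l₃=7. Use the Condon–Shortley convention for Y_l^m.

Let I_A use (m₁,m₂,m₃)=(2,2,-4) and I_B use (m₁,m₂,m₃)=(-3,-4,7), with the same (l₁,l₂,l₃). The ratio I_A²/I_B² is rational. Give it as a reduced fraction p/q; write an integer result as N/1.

600/637

l's match ⇒ only the (l;m) 3-j factors differ between A and B.
A: triangle coeff Δ(5,4,7) = 1/6126120; Σ_t [0,2]: t=0:+1/1036800 t=1:−1/172800 t=2:+1/483840 = -1/362880; (3j)²=20/1547 [(5 4 7; 2 2 -4)], sign=+1
B: triangle coeff Δ(5,4,7) = 1/6126120; Σ_t [0,0]: t=0:+1/58060800 = 1/58060800; (3j)²=7/510 [(5 4 7; -3 -4 7)], sign=+1
I_A²/I_B² = (20/1547)/(7/510) = 600/637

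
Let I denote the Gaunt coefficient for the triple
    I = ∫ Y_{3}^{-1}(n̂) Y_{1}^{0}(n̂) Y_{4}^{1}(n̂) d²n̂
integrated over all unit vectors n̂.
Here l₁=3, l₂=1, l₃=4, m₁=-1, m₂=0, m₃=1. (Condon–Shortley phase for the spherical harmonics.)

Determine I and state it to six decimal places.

-0.238414

m-sum 0 ✓  L=8 even ✓  2≤4≤4 ✓
Π(2lᵢ+1) = 7×3×9 = 189
triangle coeff Δ(3,1,4) = 1/252
Σ_t [0,0]: t=0:+1/36 = 1/36
(3j)²=4/63 [(3 1 4; 0 0 0)], sign=+1
Σ_t [0,0]: t=0:+1/48 = 1/48
(3j)²=5/84 [(3 1 4; -1 0 1)], sign=-1
⇒ 4πI² = 5/7
I = (-1)√(5/7/(4π)) = -0.23841361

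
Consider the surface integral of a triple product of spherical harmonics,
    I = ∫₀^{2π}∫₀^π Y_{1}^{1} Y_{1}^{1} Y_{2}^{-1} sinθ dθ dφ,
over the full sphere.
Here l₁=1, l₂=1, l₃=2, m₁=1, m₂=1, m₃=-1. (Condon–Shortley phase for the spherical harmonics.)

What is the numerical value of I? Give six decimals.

m-sum = 1 + 1 − 1 = 1 ≠ 0 ⇒ I = 0

0.000000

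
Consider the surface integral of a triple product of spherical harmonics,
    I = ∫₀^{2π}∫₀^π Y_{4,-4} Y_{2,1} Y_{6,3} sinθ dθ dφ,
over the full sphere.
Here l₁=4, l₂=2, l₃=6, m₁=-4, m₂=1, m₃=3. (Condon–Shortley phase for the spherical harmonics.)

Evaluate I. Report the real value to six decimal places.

Rules hold: Σm=0, L=12 even, 2≤6≤6.
N = 9·5·13 = 585
Δ = 0!·8!·4!/13! = 1/6435
Racah Σ t=0..0: t=0:+1/2304 = 1/2304
⇒ 3j(4 2 6; 0 0 0)² = 5/143, sgn +1
Racah Σ t=0..0: t=0:+1/241920 = 1/241920
⇒ 3j(4 2 6; -4 1 3)² = 1/715, sgn -1
4πI² = N·(3j₀)²·(3jₘ)² = 45/1573
I = -1·√(0.0286078/4π) = -0.04771303

-0.047713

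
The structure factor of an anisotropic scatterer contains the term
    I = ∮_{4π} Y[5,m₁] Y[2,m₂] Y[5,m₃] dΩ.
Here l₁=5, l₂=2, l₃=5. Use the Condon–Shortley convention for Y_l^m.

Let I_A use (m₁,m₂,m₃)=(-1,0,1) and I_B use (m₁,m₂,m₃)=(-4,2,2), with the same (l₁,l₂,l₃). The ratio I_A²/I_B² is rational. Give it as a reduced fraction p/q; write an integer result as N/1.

9/8

Shared (l₁,l₂,l₃)=(5,2,5): N and (l;000)² cancel in I_A²/I_B².
A: Δ = 2!·8!·2!/13! = 1/38610; Racah Σ t=0..2: t=0:+1/5760 t=1:−1/720 t=2:+1/2304 = -1/1280; ⇒ 3j(5 2 5; -1 0 1)² = 27/1430, sgn -1
B: Δ = 2!·8!·2!/13! = 1/38610; Racah Σ t=2..2: t=2:+1/20160 = 1/20160; ⇒ 3j(5 2 5; -4 2 2)² = 12/715, sgn -1
I_A²/I_B² = (27/1430)/(12/715) = 9/8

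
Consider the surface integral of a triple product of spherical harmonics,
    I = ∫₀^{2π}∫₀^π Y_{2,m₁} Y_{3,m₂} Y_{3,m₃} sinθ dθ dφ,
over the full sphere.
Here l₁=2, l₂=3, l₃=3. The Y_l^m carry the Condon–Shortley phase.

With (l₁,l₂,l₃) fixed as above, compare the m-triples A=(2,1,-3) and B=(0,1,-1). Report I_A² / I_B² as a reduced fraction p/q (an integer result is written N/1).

10/9

Shared (l₁,l₂,l₃)=(2,3,3): N and (l;000)² cancel in I_A²/I_B².
A: Δ = 2!·2!·4!/9! = 1/3780; Racah Σ t=0..0: t=0:+1/96 = 1/96; ⇒ 3j(2 3 3; 2 1 -3)² = 1/42, sgn +1
B: Δ = 2!·2!·4!/9! = 1/3780; Racah Σ t=0..2: t=0:+1/96 t=1:−1/6 t=2:+1/16 = -3/32; ⇒ 3j(2 3 3; 0 1 -1)² = 3/140, sgn -1
I_A²/I_B² = (1/42)/(3/140) = 10/9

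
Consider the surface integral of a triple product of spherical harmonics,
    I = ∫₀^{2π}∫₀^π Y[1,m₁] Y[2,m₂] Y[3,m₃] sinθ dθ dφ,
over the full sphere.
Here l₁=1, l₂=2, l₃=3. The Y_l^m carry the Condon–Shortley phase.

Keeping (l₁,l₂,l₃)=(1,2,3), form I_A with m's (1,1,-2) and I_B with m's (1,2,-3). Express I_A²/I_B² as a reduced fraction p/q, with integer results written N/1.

l's match ⇒ only the (l;m) 3-j factors differ between A and B.
A: triangle coeff Δ(1,2,3) = 1/105; Σ_t [0,0]: t=0:+1/12 = 1/12; (3j)²=2/21 [(1 2 3; 1 1 -2)], sign=-1
B: triangle coeff Δ(1,2,3) = 1/105; Σ_t [0,0]: t=0:+1/48 = 1/48; (3j)²=1/7 [(1 2 3; 1 2 -3)], sign=+1
I_A²/I_B² = (2/21)/(1/7) = 2/3

2/3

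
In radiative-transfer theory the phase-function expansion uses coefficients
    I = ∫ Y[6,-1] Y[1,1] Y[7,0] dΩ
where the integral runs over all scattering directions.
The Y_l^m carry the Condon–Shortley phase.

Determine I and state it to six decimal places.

Checks pass: Σm=0; 14 even; l₃=7∈[5,7].
(2·6+1)(2·1+1)(2·7+1) = 585
Δ: 0! 12! 2! / 15! → 1/1365
sum: t=0:+1/518400 = 1/518400
3j²(6 1 7; 0 0 0) = Δ·Π!·Σ² = 7/195  (sign -1)
sum: t=0:+1/1209600 = 1/1209600
3j²(6 1 7; -1 1 0) = Δ·Π!·Σ² = 1/65  (sign -1)
combine: 4πI² = 585·7/195·1/65 = 21/65
take √, sign +1: I = 0.16034227

0.160342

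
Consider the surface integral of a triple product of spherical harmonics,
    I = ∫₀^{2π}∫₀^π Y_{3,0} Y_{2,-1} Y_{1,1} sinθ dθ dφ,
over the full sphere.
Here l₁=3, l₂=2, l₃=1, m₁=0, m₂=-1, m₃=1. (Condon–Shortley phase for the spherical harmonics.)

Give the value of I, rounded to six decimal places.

0.143048

Checks pass: Σm=0; 6 even; l₃=1∈[1,5].
(2·3+1)(2·2+1)(2·1+1) = 105
Δ: 4! 2! 0! / 7! → 1/105
sum: t=2:+1/4 = 1/4
3j²(3 2 1; 0 0 0) = Δ·Π!·Σ² = 3/35  (sign -1)
sum: t=1:−1/12 = -1/12
3j²(3 2 1; 0 -1 1) = Δ·Π!·Σ² = 1/35  (sign -1)
combine: 4πI² = 105·3/35·1/35 = 9/35
take √, sign +1: I = 0.14304817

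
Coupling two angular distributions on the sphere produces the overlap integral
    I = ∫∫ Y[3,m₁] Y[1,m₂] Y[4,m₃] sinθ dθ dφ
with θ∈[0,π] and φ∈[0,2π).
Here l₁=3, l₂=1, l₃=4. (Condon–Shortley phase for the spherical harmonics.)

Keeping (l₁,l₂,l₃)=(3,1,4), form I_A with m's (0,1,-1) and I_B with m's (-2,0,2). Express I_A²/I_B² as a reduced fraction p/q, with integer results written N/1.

5/6

Same 3,1,4: normalisation and zero-m 3j drop out of the ratio.
A: Δ: 0! 6! 2! / 9! → 1/252; sum: t=0:+1/72 = 1/72; 3j²(3 1 4; 0 1 -1) = Δ·Π!·Σ² = 5/126  (sign -1)
B: Δ: 0! 6! 2! / 9! → 1/252; sum: t=0:+1/120 = 1/120; 3j²(3 1 4; -2 0 2) = Δ·Π!·Σ² = 1/21  (sign +1)
I_A²/I_B² = (5/126)/(1/21) = 5/6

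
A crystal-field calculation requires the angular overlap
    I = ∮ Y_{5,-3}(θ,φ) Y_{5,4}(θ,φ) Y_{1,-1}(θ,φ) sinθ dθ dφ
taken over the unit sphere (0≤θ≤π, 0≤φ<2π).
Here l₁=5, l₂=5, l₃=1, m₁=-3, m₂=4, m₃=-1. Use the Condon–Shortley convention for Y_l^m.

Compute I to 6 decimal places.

Σlᵢ=11 odd — θ-integrand is odd under cosθ→−cosθ; I=0

0.000000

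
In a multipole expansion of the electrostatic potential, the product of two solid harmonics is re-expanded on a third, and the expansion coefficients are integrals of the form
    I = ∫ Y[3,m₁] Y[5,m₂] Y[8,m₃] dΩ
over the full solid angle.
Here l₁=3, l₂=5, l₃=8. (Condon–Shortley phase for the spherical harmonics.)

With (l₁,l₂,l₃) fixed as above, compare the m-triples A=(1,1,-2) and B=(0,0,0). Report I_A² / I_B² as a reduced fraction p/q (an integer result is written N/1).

Same 3,5,8: normalisation and zero-m 3j drop out of the ratio.
A: Δ: 0! 6! 10! / 17! → 1/136136; sum: t=0:+1/829440 = 1/829440; 3j²(3 5 8; 1 1 -2) = Δ·Π!·Σ² = 225/9724  (sign +1)
B: Δ: 0! 6! 10! / 17! → 1/136136; sum: t=0:+1/518400 = 1/518400; 3j²(3 5 8; 0 0 0) = Δ·Π!·Σ² = 56/2431  (sign +1)
I_A²/I_B² = (225/9724)/(56/2431) = 225/224

225/224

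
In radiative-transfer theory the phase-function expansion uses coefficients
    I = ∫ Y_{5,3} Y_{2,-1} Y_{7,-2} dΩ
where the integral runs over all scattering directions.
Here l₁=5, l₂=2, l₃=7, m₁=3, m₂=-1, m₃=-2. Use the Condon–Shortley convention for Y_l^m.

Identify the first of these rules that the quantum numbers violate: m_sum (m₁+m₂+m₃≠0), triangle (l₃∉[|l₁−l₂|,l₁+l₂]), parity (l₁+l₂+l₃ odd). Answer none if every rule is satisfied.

azimuthal sum: 3 − 1 − 2 = 0  ✓
3 ≤ 7 ≤ 7 (triangle on l)  ✓
L = 5 + 2 + 7 = 14 (even)  ✓

none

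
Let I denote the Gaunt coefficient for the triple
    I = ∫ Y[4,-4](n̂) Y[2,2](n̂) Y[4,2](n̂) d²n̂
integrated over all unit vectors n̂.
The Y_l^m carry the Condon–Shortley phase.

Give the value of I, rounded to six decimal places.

Rules hold: Σm=0, L=10 even, 2≤4≤6.
N = 9·5·9 = 405
Δ = 2!·6!·2!/11! = 1/13860
Racah Σ t=0..2: t=0:+1/192 t=1:−1/36 t=2:+1/192 = -5/288
⇒ 3j(4 2 4; 0 0 0)² = 20/693, sgn -1
Racah Σ t=2..2: t=2:+1/2880 = 1/2880
⇒ 3j(4 2 4; -4 2 2)² = 2/165, sgn +1
4πI² = N·(3j₀)²·(3jₘ)² = 120/847
I = -1·√(0.141677/4π) = -0.10618031

-0.106180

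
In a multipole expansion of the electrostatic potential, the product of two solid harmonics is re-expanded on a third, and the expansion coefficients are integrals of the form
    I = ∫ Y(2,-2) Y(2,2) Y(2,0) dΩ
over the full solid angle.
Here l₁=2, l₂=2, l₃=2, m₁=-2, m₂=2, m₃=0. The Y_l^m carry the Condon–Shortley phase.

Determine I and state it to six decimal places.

m-sum 0 ✓  L=6 even ✓  0≤2≤4 ✓
Π(2lᵢ+1) = 5×5×5 = 125
triangle coeff Δ(2,2,2) = 1/630
Σ_t [0,2]: t=0:+1/8 t=1:−1/1 t=2:+1/8 = -3/4
(3j)²=2/35 [(2 2 2; 0 0 0)], sign=-1
Σ_t [2,2]: t=2:+1/8 = 1/8
(3j)²=2/35 [(2 2 2; -2 2 0)], sign=+1
⇒ 4πI² = 20/49
I = (-1)√(20/49/(4π)) = -0.18022375

-0.180224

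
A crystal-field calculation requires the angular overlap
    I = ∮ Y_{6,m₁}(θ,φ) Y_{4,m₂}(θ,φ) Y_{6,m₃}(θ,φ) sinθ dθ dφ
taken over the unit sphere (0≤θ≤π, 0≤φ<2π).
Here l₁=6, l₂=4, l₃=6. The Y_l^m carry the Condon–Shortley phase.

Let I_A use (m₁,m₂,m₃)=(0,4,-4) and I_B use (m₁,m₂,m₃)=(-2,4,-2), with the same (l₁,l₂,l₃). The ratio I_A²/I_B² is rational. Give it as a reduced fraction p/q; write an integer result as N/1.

9/14

Same 6,4,6: normalisation and zero-m 3j drop out of the ratio.
A: Δ: 4! 8! 4! / 17! → 1/15315300; sum: t=4:+1/829440 = 1/829440; 3j²(6 4 6; 0 4 -4) = Δ·Π!·Σ² = 35/2431  (sign +1)
B: Δ: 4! 8! 4! / 17! → 1/15315300; sum: t=4:+1/331776 = 1/331776; 3j²(6 4 6; -2 4 -2) = Δ·Π!·Σ² = 490/21879  (sign +1)
I_A²/I_B² = (35/2431)/(490/21879) = 9/14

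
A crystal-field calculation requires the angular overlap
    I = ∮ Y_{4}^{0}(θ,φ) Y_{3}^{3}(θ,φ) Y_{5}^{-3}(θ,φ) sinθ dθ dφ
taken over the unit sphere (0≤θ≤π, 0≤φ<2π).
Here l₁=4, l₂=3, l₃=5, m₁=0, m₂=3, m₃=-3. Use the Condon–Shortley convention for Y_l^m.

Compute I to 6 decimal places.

0.196280

Checks pass: Σm=0; 12 even; l₃=5∈[1,7].
(2·4+1)(2·3+1)(2·5+1) = 693
Δ: 2! 6! 4! / 13! → 1/180180
sum: t=0:+1/576 t=1:−1/144 t=2:+1/576 = -1/288
3j²(4 3 5; 0 0 0) = Δ·Π!·Σ² = 20/1001  (sign +1)
sum: t=2:+1/2304 = 1/2304
3j²(4 3 5; 0 3 -3) = Δ·Π!·Σ² = 5/143  (sign +1)
combine: 4πI² = 693·20/1001·5/143 = 900/1859
take √, sign +1: I = 0.19628026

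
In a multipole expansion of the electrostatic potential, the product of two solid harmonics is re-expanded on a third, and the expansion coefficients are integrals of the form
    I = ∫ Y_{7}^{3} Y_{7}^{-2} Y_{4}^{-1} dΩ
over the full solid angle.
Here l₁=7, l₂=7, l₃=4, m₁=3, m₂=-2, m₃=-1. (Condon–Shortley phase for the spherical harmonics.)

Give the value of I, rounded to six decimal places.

-0.130365

Checks pass: Σm=0; 18 even; l₃=4∈[0,14].
(2·7+1)(2·7+1)(2·4+1) = 2025
Δ: 10! 4! 4! / 19! → 1/58198140
sum: t=3:−1/17418240 t=4:+1/622080 t=5:−1/230400 t=6:+1/622080 t=7:−1/17418240 = -1/806400
3j²(7 7 4; 0 0 0) = Δ·Π!·Σ² = 2268/230945  (sign -1)
sum: t=1:−1/52254720 t=2:+1/1935360 t=3:−1/725760 t=4:+1/2488320 = -5/10450944
3j²(7 7 4; 3 -2 -1) = Δ·Π!·Σ² = 31250/2909907  (sign +1)
combine: 4πI² = 2025·2268/230945·31250/2909907 = 455625000/2133423721
take √, sign -1: I = -0.13036478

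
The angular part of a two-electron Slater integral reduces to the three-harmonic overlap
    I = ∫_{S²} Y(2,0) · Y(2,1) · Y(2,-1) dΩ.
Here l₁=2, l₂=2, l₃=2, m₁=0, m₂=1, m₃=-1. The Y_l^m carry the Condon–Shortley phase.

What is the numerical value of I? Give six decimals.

Checks pass: Σm=0; 6 even; l₃=2∈[0,4].
(2·2+1)(2·2+1)(2·2+1) = 125
Δ: 2! 2! 2! / 7! → 1/630
sum: t=0:+1/8 t=1:−1/1 t=2:+1/8 = -3/4
3j²(2 2 2; 0 0 0) = Δ·Π!·Σ² = 2/35  (sign -1)
sum: t=1:−1/2 t=2:+1/4 = -1/4
3j²(2 2 2; 0 1 -1) = Δ·Π!·Σ² = 1/70  (sign +1)
combine: 4πI² = 125·2/35·1/70 = 5/49
take √, sign -1: I = -0.09011188

-0.090112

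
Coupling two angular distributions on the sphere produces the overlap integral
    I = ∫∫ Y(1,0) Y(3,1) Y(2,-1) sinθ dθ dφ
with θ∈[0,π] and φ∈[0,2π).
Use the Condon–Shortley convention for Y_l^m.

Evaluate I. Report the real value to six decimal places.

m-sum 0 ✓  L=6 even ✓  2≤2≤4 ✓
Π(2lᵢ+1) = 3×7×5 = 105
triangle coeff Δ(1,3,2) = 1/105
Σ_t [1,1]: t=1:−1/4 = -1/4
(3j)²=3/35 [(1 3 2; 0 0 0)], sign=-1
Σ_t [1,1]: t=1:−1/6 = -1/6
(3j)²=8/105 [(1 3 2; 0 1 -1)], sign=+1
⇒ 4πI² = 24/35
I = (-1)√(24/35/(4π)) = -0.23359668

-0.233597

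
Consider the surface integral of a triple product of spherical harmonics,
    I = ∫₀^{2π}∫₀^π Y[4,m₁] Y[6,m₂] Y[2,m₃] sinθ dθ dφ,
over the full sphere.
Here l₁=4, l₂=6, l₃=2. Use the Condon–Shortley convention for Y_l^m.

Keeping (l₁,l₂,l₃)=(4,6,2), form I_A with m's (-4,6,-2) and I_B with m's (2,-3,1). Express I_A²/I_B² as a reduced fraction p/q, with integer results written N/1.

55/28

Shared (l₁,l₂,l₃)=(4,6,2): N and (l;000)² cancel in I_A²/I_B².
A: Δ = 8!·0!·4!/13! = 1/6435; Racah Σ t=8..8: t=8:+1/967680 = 1/967680; ⇒ 3j(4 6 2; -4 6 -2)² = 1/13, sgn +1
B: Δ = 8!·0!·4!/13! = 1/6435; Racah Σ t=2..2: t=2:+1/8640 = 1/8640; ⇒ 3j(4 6 2; 2 -3 1)² = 28/715, sgn -1
I_A²/I_B² = (1/13)/(28/715) = 55/28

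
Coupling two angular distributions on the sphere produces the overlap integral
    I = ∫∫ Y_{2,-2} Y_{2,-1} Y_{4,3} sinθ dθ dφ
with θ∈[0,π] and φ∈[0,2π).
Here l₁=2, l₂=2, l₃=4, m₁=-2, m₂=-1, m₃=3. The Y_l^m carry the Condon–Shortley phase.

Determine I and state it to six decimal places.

-0.238414

m-sum 0 ✓  L=8 even ✓  0≤4≤4 ✓
Π(2lᵢ+1) = 5×5×9 = 225
triangle coeff Δ(2,2,4) = 1/630
Σ_t [0,0]: t=0:+1/16 = 1/16
(3j)²=2/35 [(2 2 4; 0 0 0)], sign=+1
Σ_t [0,0]: t=0:+1/144 = 1/144
(3j)²=1/18 [(2 2 4; -2 -1 3)], sign=-1
⇒ 4πI² = 5/7
I = (-1)√(5/7/(4π)) = -0.23841361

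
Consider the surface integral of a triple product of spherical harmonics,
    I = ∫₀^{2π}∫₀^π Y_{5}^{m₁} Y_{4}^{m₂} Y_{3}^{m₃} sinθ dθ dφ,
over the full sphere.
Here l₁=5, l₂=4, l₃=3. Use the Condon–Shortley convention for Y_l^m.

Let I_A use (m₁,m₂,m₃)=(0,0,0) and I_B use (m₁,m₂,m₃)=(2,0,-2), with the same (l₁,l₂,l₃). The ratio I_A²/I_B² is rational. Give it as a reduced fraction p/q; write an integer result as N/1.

l's match ⇒ only the (l;m) 3-j factors differ between A and B.
A: triangle coeff Δ(5,4,3) = 1/180180; Σ_t [2,4]: t=2:+1/576 t=3:−1/144 t=4:+1/576 = -1/288; (3j)²=20/1001 [(5 4 3; 0 0 0)], sign=+1
B: triangle coeff Δ(5,4,3) = 1/180180; Σ_t [2,3]: t=2:+1/576 t=3:−1/864 = 1/1728; (3j)²=5/1287 [(5 4 3; 2 0 -2)], sign=-1
I_A²/I_B² = (20/1001)/(5/1287) = 36/7

36/7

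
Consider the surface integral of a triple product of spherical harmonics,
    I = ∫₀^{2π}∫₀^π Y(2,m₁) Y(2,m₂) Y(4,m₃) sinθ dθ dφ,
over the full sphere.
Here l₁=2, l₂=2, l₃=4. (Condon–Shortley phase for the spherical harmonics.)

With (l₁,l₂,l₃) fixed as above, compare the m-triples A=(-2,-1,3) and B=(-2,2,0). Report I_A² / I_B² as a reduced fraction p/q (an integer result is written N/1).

l's match ⇒ only the (l;m) 3-j factors differ between A and B.
A: triangle coeff Δ(2,2,4) = 1/630; Σ_t [0,0]: t=0:+1/144 = 1/144; (3j)²=1/18 [(2 2 4; -2 -1 3)], sign=-1
B: triangle coeff Δ(2,2,4) = 1/630; Σ_t [0,0]: t=0:+1/576 = 1/576; (3j)²=1/630 [(2 2 4; -2 2 0)], sign=+1
I_A²/I_B² = (1/18)/(1/630) = 35/1

35/1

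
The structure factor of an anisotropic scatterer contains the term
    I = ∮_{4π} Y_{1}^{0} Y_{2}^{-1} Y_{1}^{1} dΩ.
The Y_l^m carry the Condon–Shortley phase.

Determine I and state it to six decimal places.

Rules hold: Σm=0, L=4 even, 1≤1≤3.
N = 3·5·3 = 45
Δ = 2!·0!·2!/5! = 1/30
Racah Σ t=1..1: t=1:−1/1 = -1/1
⇒ 3j(1 2 1; 0 0 0)² = 2/15, sgn +1
Racah Σ t=1..1: t=1:−1/2 = -1/2
⇒ 3j(1 2 1; 0 -1 1)² = 1/10, sgn -1
4πI² = N·(3j₀)²·(3jₘ)² = 3/5
I = -1·√(0.6/4π) = -0.21850969

-0.218510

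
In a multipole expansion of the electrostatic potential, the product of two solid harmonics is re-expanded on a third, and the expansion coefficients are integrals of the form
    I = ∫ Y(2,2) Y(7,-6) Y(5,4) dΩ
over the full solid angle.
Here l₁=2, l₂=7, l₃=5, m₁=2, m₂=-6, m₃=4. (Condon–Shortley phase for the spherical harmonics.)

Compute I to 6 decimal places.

0.303018

m-sum 0 ✓  L=14 even ✓  5≤5≤9 ✓
Π(2lᵢ+1) = 5×15×11 = 825
triangle coeff Δ(2,7,5) = 1/15015
Σ_t [2,2]: t=2:+1/57600 = 1/57600
(3j)²=21/715 [(2 7 5; 0 0 0)], sign=-1
Σ_t [0,0]: t=0:+1/8709120 = 1/8709120
(3j)²=1/21 [(2 7 5; 2 -6 4)], sign=-1
⇒ 4πI² = 15/13
I = (+1)√(15/13/(4π)) = 0.30301841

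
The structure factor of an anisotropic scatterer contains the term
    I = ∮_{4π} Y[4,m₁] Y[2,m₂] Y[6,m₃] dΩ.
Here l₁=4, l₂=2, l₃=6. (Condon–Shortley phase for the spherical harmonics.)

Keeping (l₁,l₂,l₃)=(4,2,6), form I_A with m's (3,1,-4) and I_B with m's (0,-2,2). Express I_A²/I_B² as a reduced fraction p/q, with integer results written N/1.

24/7

Shared (l₁,l₂,l₃)=(4,2,6): N and (l;000)² cancel in I_A²/I_B².
A: Δ = 0!·8!·4!/13! = 1/6435; Racah Σ t=0..0: t=0:+1/30240 = 1/30240; ⇒ 3j(4 2 6; 3 1 -4)² = 16/429, sgn +1
B: Δ = 0!·8!·4!/13! = 1/6435; Racah Σ t=0..0: t=0:+1/13824 = 1/13824; ⇒ 3j(4 2 6; 0 -2 2)² = 14/1287, sgn +1
I_A²/I_B² = (16/429)/(14/1287) = 24/7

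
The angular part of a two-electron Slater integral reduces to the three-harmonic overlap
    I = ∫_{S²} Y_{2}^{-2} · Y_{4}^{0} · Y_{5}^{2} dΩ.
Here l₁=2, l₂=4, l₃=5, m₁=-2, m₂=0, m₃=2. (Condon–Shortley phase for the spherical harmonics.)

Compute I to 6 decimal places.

0.000000

L=11 odd ⇒ parity kills the (l;000) factor ⇒ I = 0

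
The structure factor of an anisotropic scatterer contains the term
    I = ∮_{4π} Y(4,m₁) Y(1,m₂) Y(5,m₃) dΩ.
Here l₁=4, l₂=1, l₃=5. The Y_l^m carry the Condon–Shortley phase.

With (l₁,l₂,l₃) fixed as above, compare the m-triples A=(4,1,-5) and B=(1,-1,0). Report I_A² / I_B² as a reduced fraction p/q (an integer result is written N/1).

9/2

l's match ⇒ only the (l;m) 3-j factors differ between A and B.
A: triangle coeff Δ(4,1,5) = 1/495; Σ_t [0,0]: t=0:+1/80640 = 1/80640; (3j)²=1/11 [(4 1 5; 4 1 -5)], sign=+1
B: triangle coeff Δ(4,1,5) = 1/495; Σ_t [0,0]: t=0:+1/1440 = 1/1440; (3j)²=2/99 [(4 1 5; 1 -1 0)], sign=-1
I_A²/I_B² = (1/11)/(2/99) = 9/2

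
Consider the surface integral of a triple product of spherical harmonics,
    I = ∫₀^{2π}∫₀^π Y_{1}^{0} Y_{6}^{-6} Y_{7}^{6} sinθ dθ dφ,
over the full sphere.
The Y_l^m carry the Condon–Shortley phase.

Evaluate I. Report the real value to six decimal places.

0.126157

Rules hold: Σm=0, L=14 even, 5≤7≤7.
N = 3·13·15 = 585
Δ = 0!·2!·12!/15! = 1/1365
Racah Σ t=0..0: t=0:+1/518400 = 1/518400
⇒ 3j(1 6 7; 0 0 0)² = 7/195, sgn -1
Racah Σ t=0..0: t=0:+1/479001600 = 1/479001600
⇒ 3j(1 6 7; 0 -6 6)² = 1/105, sgn -1
4πI² = N·(3j₀)²·(3jₘ)² = 1/5
I = +1·√(0.2/4π) = 0.12615663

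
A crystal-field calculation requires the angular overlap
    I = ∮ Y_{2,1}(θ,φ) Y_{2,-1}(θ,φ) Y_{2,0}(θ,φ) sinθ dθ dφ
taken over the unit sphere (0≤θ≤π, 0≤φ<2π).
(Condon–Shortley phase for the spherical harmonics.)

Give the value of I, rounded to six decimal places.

-0.090112

m-sum 0 ✓  L=6 even ✓  0≤2≤4 ✓
Π(2lᵢ+1) = 5×5×5 = 125
triangle coeff Δ(2,2,2) = 1/630
Σ_t [0,2]: t=0:+1/8 t=1:−1/1 t=2:+1/8 = -3/4
(3j)²=2/35 [(2 2 2; 0 0 0)], sign=-1
Σ_t [0,1]: t=0:+1/2 t=1:−1/4 = 1/4
(3j)²=1/70 [(2 2 2; 1 -1 0)], sign=+1
⇒ 4πI² = 5/49
I = (-1)√(5/49/(4π)) = -0.09011188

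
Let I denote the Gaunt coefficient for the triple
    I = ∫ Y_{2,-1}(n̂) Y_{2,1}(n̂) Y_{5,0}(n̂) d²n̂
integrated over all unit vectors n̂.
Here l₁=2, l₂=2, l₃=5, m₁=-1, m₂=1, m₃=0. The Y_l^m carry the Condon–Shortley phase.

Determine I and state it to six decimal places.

0.000000

triangle: need 0≤l₃≤4, have 5; I=0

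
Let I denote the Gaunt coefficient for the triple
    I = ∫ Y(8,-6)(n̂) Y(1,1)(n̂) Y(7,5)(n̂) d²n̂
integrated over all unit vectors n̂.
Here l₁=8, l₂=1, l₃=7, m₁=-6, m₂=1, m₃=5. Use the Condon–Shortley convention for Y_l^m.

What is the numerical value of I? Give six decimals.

m-sum 0 ✓  L=16 even ✓  7≤7≤9 ✓
Π(2lᵢ+1) = 17×3×15 = 765
triangle coeff Δ(8,1,7) = 1/2040
Σ_t [1,1]: t=1:−1/25401600 = -1/25401600
(3j)²=8/255 [(8 1 7; 0 0 0)], sign=+1
Σ_t [2,2]: t=2:+1/1916006400 = 1/1916006400
(3j)²=91/2040 [(8 1 7; -6 1 5)], sign=+1
⇒ 4πI² = 91/85
I = (+1)√(91/85/(4π)) = 0.29188132

0.291881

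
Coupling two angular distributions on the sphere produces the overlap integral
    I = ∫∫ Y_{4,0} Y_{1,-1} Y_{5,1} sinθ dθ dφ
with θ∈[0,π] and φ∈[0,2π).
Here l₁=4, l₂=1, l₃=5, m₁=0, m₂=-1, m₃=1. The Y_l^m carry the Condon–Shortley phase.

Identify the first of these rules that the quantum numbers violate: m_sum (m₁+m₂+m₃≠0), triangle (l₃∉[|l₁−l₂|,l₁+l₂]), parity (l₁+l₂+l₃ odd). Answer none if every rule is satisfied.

Σmᵢ = 0  ✓
l₃∈[|l₁−l₂|,l₁+l₂]=[3,5], have l₃=5  ✓
Σlᵢ = 10 ⇒ even  ✓

none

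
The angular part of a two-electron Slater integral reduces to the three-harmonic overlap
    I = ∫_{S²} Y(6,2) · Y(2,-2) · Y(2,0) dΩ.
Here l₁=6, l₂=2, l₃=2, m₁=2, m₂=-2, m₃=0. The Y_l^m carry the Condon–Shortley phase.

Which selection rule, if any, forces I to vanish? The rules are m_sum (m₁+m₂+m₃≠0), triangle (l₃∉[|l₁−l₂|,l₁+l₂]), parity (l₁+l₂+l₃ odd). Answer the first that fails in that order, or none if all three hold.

Σmᵢ = 0  ✓
l₃∈[|l₁−l₂|,l₁+l₂]=[4,8], have l₃=2  ✗
Σlᵢ = 10 ⇒ even

triangle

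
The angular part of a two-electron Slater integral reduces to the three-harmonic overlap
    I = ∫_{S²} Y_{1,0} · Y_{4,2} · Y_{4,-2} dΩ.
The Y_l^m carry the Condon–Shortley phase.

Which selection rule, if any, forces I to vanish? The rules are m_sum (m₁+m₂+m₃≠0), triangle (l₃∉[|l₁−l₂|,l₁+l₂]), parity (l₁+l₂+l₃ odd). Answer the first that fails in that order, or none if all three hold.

parity

m₁+m₂+m₃ = 0 + 2 − 2 = 0  ✓
triangle: |1−4|=3 ≤ l₃=4 ≤ 1+4=5  ✓
parity: l₁+l₂+l₃ = 9 is odd  ✗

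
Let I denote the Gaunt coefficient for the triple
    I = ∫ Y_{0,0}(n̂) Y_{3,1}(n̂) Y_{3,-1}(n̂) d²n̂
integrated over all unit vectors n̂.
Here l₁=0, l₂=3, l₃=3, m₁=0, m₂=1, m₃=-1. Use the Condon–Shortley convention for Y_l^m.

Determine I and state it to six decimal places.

-0.282095

m-sum 0 ✓  L=6 even ✓  3≤3≤3 ✓
Π(2lᵢ+1) = 1×7×7 = 49
triangle coeff Δ(0,3,3) = 1/7
Σ_t [0,0]: t=0:+1/36 = 1/36
(3j)²=1/7 [(0 3 3; 0 0 0)], sign=-1
Σ_t [0,0]: t=0:+1/48 = 1/48
(3j)²=1/7 [(0 3 3; 0 1 -1)], sign=+1
⇒ 4πI² = 1/1
I = (-1)√(1/1/(4π)) = -0.28209479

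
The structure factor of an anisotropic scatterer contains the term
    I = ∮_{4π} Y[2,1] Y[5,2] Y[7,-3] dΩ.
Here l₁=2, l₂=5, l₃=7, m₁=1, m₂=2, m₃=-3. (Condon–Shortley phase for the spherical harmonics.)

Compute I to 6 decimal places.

-0.248277

Rules hold: Σm=0, L=14 even, 3≤7≤7.
N = 5·11·15 = 825
Δ = 0!·4!·10!/15! = 1/15015
Racah Σ t=0..0: t=0:+1/57600 = 1/57600
⇒ 3j(2 5 7; 0 0 0)² = 21/715, sgn -1
Racah Σ t=0..0: t=0:+1/181440 = 1/181440
⇒ 3j(2 5 7; 1 2 -3)² = 32/1001, sgn +1
4πI² = N·(3j₀)²·(3jₘ)² = 1440/1859
I = -1·√(0.77461/4π) = -0.24827707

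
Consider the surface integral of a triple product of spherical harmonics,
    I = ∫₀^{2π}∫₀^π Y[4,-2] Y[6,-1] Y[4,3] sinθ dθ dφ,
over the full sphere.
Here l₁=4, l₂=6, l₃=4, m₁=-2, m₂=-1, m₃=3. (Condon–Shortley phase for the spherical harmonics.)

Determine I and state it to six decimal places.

m-sum 0 ✓  L=14 even ✓  2≤4≤10 ✓
Π(2lᵢ+1) = 9×13×9 = 1053
triangle coeff Δ(4,6,4) = 1/1261260
Σ_t [2,4]: t=2:+1/4608 t=3:−1/1296 t=4:+1/4608 = -7/20736
(3j)²=20/1287 [(4 6 4; 0 0 0)], sign=-1
Σ_t [4,5]: t=4:+1/11520 t=5:−1/86400 = 13/172800
(3j)²=13/660 [(4 6 4; -2 -1 3)], sign=-1
⇒ 4πI² = 39/121
I = (+1)√(39/121/(4π)) = 0.16015286

0.160153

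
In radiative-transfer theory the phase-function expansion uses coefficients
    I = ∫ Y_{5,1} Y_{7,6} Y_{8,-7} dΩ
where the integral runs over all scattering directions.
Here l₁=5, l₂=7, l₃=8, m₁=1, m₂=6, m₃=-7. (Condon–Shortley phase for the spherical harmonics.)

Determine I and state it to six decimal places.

0.122379

Rules hold: Σm=0, L=20 even, 2≤8≤12.
N = 11·15·17 = 2805
Δ = 4!·6!·10!/21! = 1/814773960
Racah Σ t=0..4: t=0:+1/87091200 t=1:−1/4976640 t=2:+1/2073600 t=3:−1/4976640 t=4:+1/87091200 = 1/9676800
⇒ 3j(5 7 8; 0 0 0)² = 360/46189, sgn +1
Racah Σ t=3..4: t=3:−1/2612736000 t=4:+1/6270566400 = -1/4478976000
⇒ 3j(5 7 8; 1 6 -7)² = 1001/116280, sgn +1
4πI² = N·(3j₀)²·(3jₘ)² = 1155/6137
I = +1·√(0.188203/4π) = 0.12237931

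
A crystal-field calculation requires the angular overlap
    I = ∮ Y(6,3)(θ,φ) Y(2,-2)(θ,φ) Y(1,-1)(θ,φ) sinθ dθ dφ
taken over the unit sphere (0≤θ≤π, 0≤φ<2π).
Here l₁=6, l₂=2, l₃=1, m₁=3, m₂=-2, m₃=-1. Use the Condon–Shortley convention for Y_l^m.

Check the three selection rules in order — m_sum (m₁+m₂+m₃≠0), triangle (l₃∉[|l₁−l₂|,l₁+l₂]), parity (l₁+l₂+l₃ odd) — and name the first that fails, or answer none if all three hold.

triangle

Σmᵢ = 0  ✓
l₃∈[|l₁−l₂|,l₁+l₂]=[4,8], have l₃=1  ✗
Σlᵢ = 9 ⇒ odd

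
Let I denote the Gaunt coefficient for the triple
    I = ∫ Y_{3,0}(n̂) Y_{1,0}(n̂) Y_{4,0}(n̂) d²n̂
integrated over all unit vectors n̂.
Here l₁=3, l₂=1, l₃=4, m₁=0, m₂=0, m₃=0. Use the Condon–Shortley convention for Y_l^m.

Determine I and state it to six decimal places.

0.246233

Rules hold: Σm=0, L=8 even, 2≤4≤4.
N = 7·3·9 = 189
Δ = 0!·6!·2!/9! = 1/252
Racah Σ t=0..0: t=0:+1/36 = 1/36
⇒ 3j(3 1 4; 0 0 0)² = 4/63, sgn +1
(m-triple is (0,0,0) — same symbol as above.)
4πI² = N·(3j₀)²·(3jₘ)² = 16/21
I = +1·√(0.761905/4π) = 0.24623252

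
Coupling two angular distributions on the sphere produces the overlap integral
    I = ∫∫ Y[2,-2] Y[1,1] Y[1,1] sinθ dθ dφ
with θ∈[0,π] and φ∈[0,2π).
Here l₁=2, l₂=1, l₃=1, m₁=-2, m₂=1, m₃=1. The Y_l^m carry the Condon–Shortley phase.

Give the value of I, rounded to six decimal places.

m-sum 0 ✓  L=4 even ✓  1≤1≤3 ✓
Π(2lᵢ+1) = 5×3×3 = 45
triangle coeff Δ(2,1,1) = 1/30
Σ_t [1,1]: t=1:−1/1 = -1/1
(3j)²=2/15 [(2 1 1; 0 0 0)], sign=+1
Σ_t [2,2]: t=2:+1/4 = 1/4
(3j)²=1/5 [(2 1 1; -2 1 1)], sign=+1
⇒ 4πI² = 6/5
I = (+1)√(6/5/(4π)) = 0.30901936

0.309019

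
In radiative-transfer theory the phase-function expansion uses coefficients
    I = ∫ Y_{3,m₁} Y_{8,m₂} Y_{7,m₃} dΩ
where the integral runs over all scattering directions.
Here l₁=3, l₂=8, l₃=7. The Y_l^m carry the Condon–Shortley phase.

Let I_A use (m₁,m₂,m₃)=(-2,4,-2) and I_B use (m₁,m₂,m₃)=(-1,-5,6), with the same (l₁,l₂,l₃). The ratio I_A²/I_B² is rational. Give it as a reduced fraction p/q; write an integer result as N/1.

l's match ⇒ only the (l;m) 3-j factors differ between A and B.
A: triangle coeff Δ(3,8,7) = 1/5290740; Σ_t [3,4]: t=3:−1/26127360 t=4:+1/23224320 = 1/209018880; (3j)²=275/1058148 [(3 8 7; -2 4 -2)], sign=-1
B: triangle coeff Δ(3,8,7) = 1/5290740; Σ_t [2,3]: t=2:+1/319334400 t=3:−1/2874009600 = 1/359251200; (3j)²=1664/101745 [(3 8 7; -1 -5 6)], sign=-1
I_A²/I_B² = (275/1058148)/(1664/101745) = 1375/86528

1375/86528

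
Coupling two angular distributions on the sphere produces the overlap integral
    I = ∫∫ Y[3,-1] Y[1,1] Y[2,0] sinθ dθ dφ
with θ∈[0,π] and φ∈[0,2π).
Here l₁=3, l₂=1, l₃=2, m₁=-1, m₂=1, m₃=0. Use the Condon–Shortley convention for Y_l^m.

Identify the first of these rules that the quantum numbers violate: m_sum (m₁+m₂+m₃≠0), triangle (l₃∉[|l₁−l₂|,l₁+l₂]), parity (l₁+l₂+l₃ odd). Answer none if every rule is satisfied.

azimuthal sum: -1 + 1 + 0 = 0  ✓
2 ≤ 2 ≤ 4 (triangle on l)  ✓
L = 3 + 1 + 2 = 6 (even)  ✓

none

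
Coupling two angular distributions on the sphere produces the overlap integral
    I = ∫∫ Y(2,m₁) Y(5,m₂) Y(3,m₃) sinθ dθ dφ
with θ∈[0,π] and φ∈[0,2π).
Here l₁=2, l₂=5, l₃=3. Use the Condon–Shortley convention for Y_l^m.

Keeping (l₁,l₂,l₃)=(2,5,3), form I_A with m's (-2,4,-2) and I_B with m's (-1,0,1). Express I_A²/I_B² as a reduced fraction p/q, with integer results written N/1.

Same 2,5,3: normalisation and zero-m 3j drop out of the ratio.
A: Δ: 4! 0! 6! / 11! → 1/2310; sum: t=4:+1/2880 = 1/2880; 3j²(2 5 3; -2 4 -2) = Δ·Π!·Σ² = 3/55  (sign -1)
B: Δ: 4! 0! 6! / 11! → 1/2310; sum: t=3:−1/288 = -1/288; 3j²(2 5 3; -1 0 1) = Δ·Π!·Σ² = 5/231  (sign -1)
I_A²/I_B² = (3/55)/(5/231) = 63/25

63/25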